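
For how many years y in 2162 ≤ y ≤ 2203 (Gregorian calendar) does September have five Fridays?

12

September has 30 days; it has five Fridays when Friday falls among the first (month-length − 28) days — i.e. when September 1 is one of Friday/Thursday.
September 1 by year: 2162:Wed 2163:Thu✓ 2164:Sat 2165:Sun 2166:Mon 2167:Tue 2168:Thu✓ 2169:Fri✓ 2170:Sat 2171:Sun 2172:Tue 2173:Wed 2174:Thu✓ 2175:Fri✓ 2176:Sun …(12 more)… 2189:Tue 2190:Wed 2191:Thu✓ 2192:Sat 2193:Sun 2194:Mon 2195:Tue 2196:Thu✓ 2197:Fri✓ 2198:Sat 2199:Sun 2200:Mon 2201:Tue 2202:Wed 2203:Thu✓
Years with five Fridays: 2163, 2168, 2169, 2174, 2175, 2180, 2185, 2186, 2191, 2196, 2197, 2203 → 12.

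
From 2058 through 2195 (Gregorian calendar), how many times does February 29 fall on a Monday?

Leap years in 2058–2195: 33 of them.
Feb 29 weekday advances by 5 (mod 7) from one leap year to the next four years later (or differs when a century non-leap intervenes).
Leap-day weekdays: 2060:Sun 2064:Fri 2068:Wed 2072:Mon✓ 2076:Sat 2080:Thu 2084:Tue 2088:Sun 2092:Fri 2096:Wed 2104:Fri 2108:Wed 2112:Mon✓ …(7 more)… 2144:Sat 2148:Thu 2152:Tue 2156:Sun 2160:Fri 2164:Wed 2168:Mon✓ 2172:Sat 2176:Thu 2180:Tue 2184:Sun 2188:Fri 2192:Wed
Monday: 2072, 2112, 2140, 2168 → 4.

4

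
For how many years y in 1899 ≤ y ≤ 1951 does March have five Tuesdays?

March has 31 days; it has five Tuesdays when Tuesday falls among the first (month-length − 28) days — i.e. when March 1 is one of Tuesday/Monday/Sunday.
March 1 by year: 1899:Wed 1900:Thu 1901:Fri 1902:Sat 1903:Sun✓ 1904:Tue✓ 1905:Wed 1906:Thu 1907:Fri 1908:Sun✓ 1909:Mon✓ 1910:Tue✓ 1911:Wed 1912:Fri 1913:Sat …(23 more)… 1937:Mon✓ 1938:Tue✓ 1939:Wed 1940:Fri 1941:Sat 1942:Sun✓ 1943:Mon✓ 1944:Wed 1945:Thu 1946:Fri 1947:Sat 1948:Mon✓ 1949:Tue✓ 1950:Wed 1951:Thu
Years with five Tuesdays: 1903, 1904, 1908, 1909, 1910, 1914, 1915, 1920, 1921, 1925, 1926, 1927, 1931, 1932, 1936, 1937, 1938, 1942, 1943, 1948, 1949 → 21.

21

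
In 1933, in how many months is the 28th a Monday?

1

Check the 28th of each month of 1933: Jan 28: Sat, Feb 28: Tue, Mar 28: Tue, Apr 28: Fri, May 28: Sun, Jun 28: Wed, Jul 28: Fri, Aug 28: Mon, Sep 28: Thu, Oct 28: Sat, Nov 28: Tue, Dec 28: Thu.
Monday occurs in August — 1 month.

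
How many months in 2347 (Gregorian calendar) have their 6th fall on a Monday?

Check the 6th of each month of 2347: Jan 6: Mon, Feb 6: Thu, Mar 6: Thu, Apr 6: Sun, May 6: Tue, Jun 6: Fri, Jul 6: Sun, Aug 6: Wed, Sep 6: Sat, Oct 6: Mon, Nov 6: Thu, Dec 6: Sat.
Monday occurs in January, October — 2 months.

2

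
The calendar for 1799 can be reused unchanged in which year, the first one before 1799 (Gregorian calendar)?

1793

Two years share a calendar iff Jan 1 falls on the same weekday and both are leap or both are common. 1799: Jan 1 is Tuesday, common year.
1798: Jan 1 Monday, common
1797: Jan 1 Sunday, common
1796: Jan 1 Friday, leap
1795: Jan 1 Thursday, common
1794: Jan 1 Wednesday, common
1793: Jan 1 Tuesday, common
1793 matches on both conditions.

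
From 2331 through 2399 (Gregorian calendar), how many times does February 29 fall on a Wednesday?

2

Leap years in 2331–2399: 17 of them.
Feb 29 weekday advances by 5 (mod 7) from one leap year to the next four years later (or differs when a century non-leap intervenes).
Leap-day weekdays: 2332:Mon 2336:Sat 2340:Thu 2344:Tue 2348:Sun 2352:Fri 2356:Wed✓ 2360:Mon 2364:Sat 2368:Thu 2372:Tue 2376:Sun 2380:Fri 2384:Wed✓ 2388:Mon 2392:Sat 2396:Thu
Wednesday: 2356, 2384 → 2.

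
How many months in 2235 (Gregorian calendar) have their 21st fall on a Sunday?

1

Check the 21st of each month of 2235: Jan 21: Wed, Feb 21: Sat, Mar 21: Sat, Apr 21: Tue, May 21: Thu, Jun 21: Sun, Jul 21: Tue, Aug 21: Fri, Sep 21: Mon, Oct 21: Wed, Nov 21: Sat, Dec 21: Mon.
Sunday occurs in June — 1 month.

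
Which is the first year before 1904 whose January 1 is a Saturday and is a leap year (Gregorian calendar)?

1876

Jan 1 advances by 2 weekdays after a leap year and by 1 after a common year.
1904: Jan 1 is Friday (leap).
1903: Thursday
1902: Wednesday
1901: Tuesday
1900: Monday
1899: Sunday
1898: Saturday
1897: Friday
1896: Wednesday (leap)
1895: Tuesday
1894: Monday
1893: Sunday
1892: Friday (leap)
1891: Thursday
1890: Wednesday
1889: Tuesday
1888: Sunday (leap)
1887: Saturday
1886: Friday
1885: Thursday
1884: Tuesday (leap)
1883: Monday
1882: Sunday
1881: Saturday
1880: Thursday (leap)
1879: Wednesday
1878: Tuesday
1877: Monday
1876: Saturday (leap)
1876 begins on a Saturday and is a leap year.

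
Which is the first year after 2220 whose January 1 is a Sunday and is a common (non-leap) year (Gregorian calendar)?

Jan 1 advances by 2 weekdays after a leap year and by 1 after a common year.
2220: Jan 1 is Saturday (leap).
2221: Monday
2222: Tuesday
2223: Wednesday
2224: Thursday (leap)
2225: Saturday
2226: Sunday
2226 begins on a Sunday and is a common year.

2226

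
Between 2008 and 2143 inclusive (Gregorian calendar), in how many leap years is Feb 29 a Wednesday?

6

Leap years in 2008–2143: 33 of them.
Feb 29 weekday advances by 5 (mod 7) from one leap year to the next four years later (or differs when a century non-leap intervenes).
Leap-day weekdays: 2008:Fri 2012:Wed✓ 2016:Mon 2020:Sat 2024:Thu 2028:Tue 2032:Sun 2036:Fri 2040:Wed✓ 2044:Mon 2048:Sat 2052:Thu 2056:Tue …(7 more)… 2088:Sun 2092:Fri 2096:Wed✓ 2104:Fri 2108:Wed✓ 2112:Mon 2116:Sat 2120:Thu 2124:Tue 2128:Sun 2132:Fri 2136:Wed✓ 2140:Mon
Wednesday: 2012, 2040, 2068, 2096, 2108, 2136 → 6.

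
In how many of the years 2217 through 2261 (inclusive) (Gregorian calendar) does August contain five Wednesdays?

19

August has 31 days; it has five Wednesdays when Wednesday falls among the first (month-length − 28) days — i.e. when August 1 is one of Wednesday/Tuesday/Monday.
August 1 by year: 2217:Fri 2218:Sat 2219:Sun 2220:Tue✓ 2221:Wed✓ 2222:Thu 2223:Fri 2224:Sun 2225:Mon✓ 2226:Tue✓ 2227:Wed✓ 2228:Fri 2229:Sat 2230:Sun 2231:Mon✓ …(15 more)… 2247:Sun 2248:Tue✓ 2249:Wed✓ 2250:Thu 2251:Fri 2252:Sun 2253:Mon✓ 2254:Tue✓ 2255:Wed✓ 2256:Fri 2257:Sat 2258:Sun 2259:Mon✓ 2260:Wed✓ 2261:Thu
Years with five Wednesdays: 2220, 2221, 2225, 2226, 2227, 2231, 2232, 2236, 2237, 2238, 2242, 2243, 2248, 2249, 2253, 2254, 2255, 2259, 2260 → 19.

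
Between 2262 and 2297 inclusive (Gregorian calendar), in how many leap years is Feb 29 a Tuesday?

Leap years in 2262–2297: 9 of them.
Feb 29 weekday advances by 5 (mod 7) from one leap year to the next four years later (or differs when a century non-leap intervenes).
Leap-day weekdays: 2264:Mon 2268:Sat 2272:Thu 2276:Tue✓ 2280:Sun 2284:Fri 2288:Wed 2292:Mon 2296:Sat
Tuesday: 2276 → 1.

1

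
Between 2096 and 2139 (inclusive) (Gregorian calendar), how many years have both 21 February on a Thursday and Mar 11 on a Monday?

Check each year's weekday for 21 February and Mar 11:
  2096: Tue/Sun  2097: Thu/Mon ✓  2098: Fri/Tue  2099: Sat/Wed  2100: Sun/Thu  2101: Mon/Fri  2102: Tue/Sat  2103: Wed/Sun  2104: Thu/Tue  2105: Sat/Wed  2106: Sun/Thu  2107: Mon/Fri  2108: Tue/Sun  2109: Thu/Mon ✓  …(16 more)…  2126: Thu/Mon ✓  2127: Fri/Tue  2128: Sat/Thu  2129: Mon/Fri  2130: Tue/Sat  2131: Wed/Sun  2132: Thu/Tue  2133: Sat/Wed  2134: Sun/Thu  2135: Mon/Fri  2136: Tue/Sun  2137: Thu/Mon ✓  2138: Fri/Tue  2139: Sat/Wed
Both conditions hold in: 2097, 2109, 2115, 2126, 2137 — 5.

5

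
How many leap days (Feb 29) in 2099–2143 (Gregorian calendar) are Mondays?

2

Leap years in 2099–2143: 10 of them.
Feb 29 weekday advances by 5 (mod 7) from one leap year to the next four years later (or differs when a century non-leap intervenes).
Leap-day weekdays: 2104:Fri 2108:Wed 2112:Mon✓ 2116:Sat 2120:Thu 2124:Tue 2128:Sun 2132:Fri 2136:Wed 2140:Mon✓
Monday: 2112, 2140 → 2.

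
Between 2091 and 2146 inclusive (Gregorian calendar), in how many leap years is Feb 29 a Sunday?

Leap years in 2091–2146: 13 of them.
Feb 29 weekday advances by 5 (mod 7) from one leap year to the next four years later (or differs when a century non-leap intervenes).
Leap-day weekdays: 2092:Fri 2096:Wed 2104:Fri 2108:Wed 2112:Mon 2116:Sat 2120:Thu 2124:Tue 2128:Sun✓ 2132:Fri 2136:Wed 2140:Mon 2144:Sat
Sunday: 2128 → 1.

1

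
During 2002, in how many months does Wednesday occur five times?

4

A month of length L has five Wednesdays iff its first Wednesday is on day ≤ L−28 (so day 1–3 in a 31-day month, 1–2 in a 30-day month, day 1 in a leap February).
Checking each month of 2002: Jan starts Tue (31d) ✓; Feb starts Fri (28d); Mar starts Fri (31d); Apr starts Mon (30d); May starts Wed (31d) ✓; Jun starts Sat (30d); Jul starts Mon (31d) ✓; Aug starts Thu (31d); Sep starts Sun (30d); Oct starts Tue (31d) ✓; Nov starts Fri (30d); Dec starts Sun (31d).
Five-Wednesday months: January, May, July, October → 4.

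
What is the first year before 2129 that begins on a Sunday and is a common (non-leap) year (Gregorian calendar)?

2119

Jan 1 advances by 2 weekdays after a leap year and by 1 after a common year.
2129: Jan 1 is Saturday.
2128: Thursday (leap)
2127: Wednesday
2126: Tuesday
2125: Monday
2124: Saturday (leap)
2123: Friday
2122: Thursday
2121: Wednesday
2120: Monday (leap)
2119: Sunday
2119 begins on a Sunday and is a common year.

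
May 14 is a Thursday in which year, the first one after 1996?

1998

From one year to the next, a fixed date's weekday advances by 1, or by 2 when a Feb 29 lies between the two dates.
1996: May 14 is Tuesday.
1997: Wednesday (+1)
1998: Thursday (+1)
May 14 falls on a Thursday in 1998.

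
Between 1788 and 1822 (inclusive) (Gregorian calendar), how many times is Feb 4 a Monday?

6

Track Feb 4's weekday year by year (advancing +1, or +2 across a Feb 29):
  1788: Mon ✓  1789: Wed (+2)  1790: Thu (+1)  1791: Fri (+1)  1792: Sat (+1)
  1793: Mon (+2) ✓  1794: Tue (+1)  1795: Wed (+1)  1796: Thu (+1)  1797: Sat (+2)
  1798: Sun (+1)  1799: Mon (+1) ✓  1800: Tue (+1)  1801: Wed (+1)  … (7 more years) …
  1809: Sat (+2)  1810: Sun (+1)  1811: Mon (+1) ✓  1812: Tue (+1)  1813: Thu (+2)
  1814: Fri (+1)  1815: Sat (+1)  1816: Sun (+1)  1817: Tue (+2)  1818: Wed (+1)
  1819: Thu (+1)  1820: Fri (+1)  1821: Sun (+2)  1822: Mon (+1) ✓
Monday years: 1788, 1793, 1799, 1805, 1811, 1822 — 6 in total.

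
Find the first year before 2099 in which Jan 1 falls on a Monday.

2091

Jan 1 advances by 2 weekdays after a leap year and by 1 after a common year.
2099: Jan 1 is Thursday.
2098: Wednesday
2097: Tuesday
2096: Sunday (leap)
2095: Saturday
2094: Friday
2093: Thursday
2092: Tuesday (leap)
2091: Monday
2091 begins on a Monday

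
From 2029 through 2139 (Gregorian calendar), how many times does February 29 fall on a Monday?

3

Leap years in 2029–2139: 26 of them.
Feb 29 weekday advances by 5 (mod 7) from one leap year to the next four years later (or differs when a century non-leap intervenes).
Leap-day weekdays: 2032:Sun 2036:Fri 2040:Wed 2044:Mon✓ 2048:Sat 2052:Thu 2056:Tue 2060:Sun 2064:Fri 2068:Wed 2072:Mon✓ 2076:Sat 2080:Thu 2084:Tue 2088:Sun 2092:Fri 2096:Wed 2104:Fri 2108:Wed 2112:Mon✓ 2116:Sat 2120:Thu 2124:Tue 2128:Sun 2132:Fri 2136:Wed
Monday: 2044, 2072, 2112 → 3.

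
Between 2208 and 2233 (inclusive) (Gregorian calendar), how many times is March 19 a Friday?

Track March 19's weekday year by year (advancing +1, or +2 across a Feb 29):
  2208: Sat  2209: Sun (+1)  2210: Mon (+1)  2211: Tue (+1)  2212: Thu (+2)
  2213: Fri (+1) ✓  2214: Sat (+1)  2215: Sun (+1)  2216: Tue (+2)  2217: Wed (+1)
  2218: Thu (+1)  2219: Fri (+1) ✓  2220: Sun (+2)  2221: Mon (+1)  2222: Tue (+1)
  2223: Wed (+1)  2224: Fri (+2) ✓  2225: Sat (+1)  2226: Sun (+1)  2227: Mon (+1)
  2228: Wed (+2)  2229: Thu (+1)  2230: Fri (+1) ✓  2231: Sat (+1)  2232: Mon (+2)
  2233: Tue (+1)
Friday years: 2213, 2219, 2224, 2230 — 4 in total.

4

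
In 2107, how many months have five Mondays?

A month of length L has five Mondays iff its first Monday is on day ≤ L−28 (so day 1–3 in a 31-day month, 1–2 in a 30-day month, day 1 in a leap February).
Checking each month of 2107: Jan starts Sat (31d) ✓; Feb starts Tue (28d); Mar starts Tue (31d); Apr starts Fri (30d); May starts Sun (31d) ✓; Jun starts Wed (30d); Jul starts Fri (31d); Aug starts Mon (31d) ✓; Sep starts Thu (30d); Oct starts Sat (31d) ✓; Nov starts Tue (30d); Dec starts Thu (31d).
Five-Monday months: January, May, August, October → 4.

4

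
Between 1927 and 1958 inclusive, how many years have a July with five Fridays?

13

July has 31 days; it has five Fridays when Friday falls among the first (month-length − 28) days — i.e. when July 1 is one of Friday/Thursday/Wednesday.
July 1 by year: 1927:Fri✓ 1928:Sun 1929:Mon 1930:Tue 1931:Wed✓ 1932:Fri✓ 1933:Sat 1934:Sun 1935:Mon 1936:Wed✓ 1937:Thu✓ 1938:Fri✓ 1939:Sat 1940:Mon 1941:Tue 1942:Wed✓ 1943:Thu✓ 1944:Sat 1945:Sun 1946:Mon 1947:Tue 1948:Thu✓ 1949:Fri✓ 1950:Sat 1951:Sun 1952:Tue 1953:Wed✓ 1954:Thu✓ 1955:Fri✓ 1956:Sun 1957:Mon 1958:Tue
Years with five Fridays: 1927, 1931, 1932, 1936, 1937, 1938, 1942, 1943, 1948, 1949, 1953, 1954, 1955 → 13.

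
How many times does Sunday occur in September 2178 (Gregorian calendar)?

4

September 2178 has 30 days and begins on Tuesday.
The first Sunday is September 6.
Sundays fall on 6, 13, 20, 27 — that's 4.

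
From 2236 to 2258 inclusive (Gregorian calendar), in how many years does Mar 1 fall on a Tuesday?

Track Mar 1's weekday year by year (advancing +1, or +2 across a Feb 29):
  2236: Tue ✓  2237: Wed (+1)  2238: Thu (+1)  2239: Fri (+1)  2240: Sun (+2)
  2241: Mon (+1)  2242: Tue (+1) ✓  2243: Wed (+1)  2244: Fri (+2)  2245: Sat (+1)
  2246: Sun (+1)  2247: Mon (+1)  2248: Wed (+2)  2249: Thu (+1)  2250: Fri (+1)
  2251: Sat (+1)  2252: Mon (+2)  2253: Tue (+1) ✓  2254: Wed (+1)  2255: Thu (+1)
  2256: Sat (+2)  2257: Sun (+1)  2258: Mon (+1)
Tuesday years: 2236, 2242, 2253 — 3 in total.

3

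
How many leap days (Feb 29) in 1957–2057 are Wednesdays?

3

Leap years in 1957–2057: 25 of them.
Feb 29 weekday advances by 5 (mod 7) from one leap year to the next four years later (or differs when a century non-leap intervenes).
Leap-day weekdays: 1960:Mon 1964:Sat 1968:Thu 1972:Tue 1976:Sun 1980:Fri 1984:Wed✓ 1988:Mon 1992:Sat 1996:Thu 2000:Tue 2004:Sun 2008:Fri 2012:Wed✓ 2016:Mon 2020:Sat 2024:Thu 2028:Tue 2032:Sun 2036:Fri 2040:Wed✓ 2044:Mon 2048:Sat 2052:Thu 2056:Tue
Wednesday: 1984, 2012, 2040 → 3.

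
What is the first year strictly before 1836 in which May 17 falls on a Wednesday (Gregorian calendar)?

From one year to the next, a fixed date's weekday advances by 1, or by 2 when a Feb 29 lies between the two dates.
1836: May 17 is Tuesday.
1835: Sunday (−2)
1834: Saturday (−1)
1833: Friday (−1)
1832: Thursday (−1)
1831: Tuesday (−2)
1830: Monday (−1)
1829: Sunday (−1)
1828: Saturday (−1)
1827: Thursday (−2)
1826: Wednesday (−1)
May 17 falls on a Wednesday in 1826.

1826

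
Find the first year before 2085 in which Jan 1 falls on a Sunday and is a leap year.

Jan 1 advances by 2 weekdays after a leap year and by 1 after a common year.
2085: Jan 1 is Monday.
2084: Saturday (leap)
2083: Friday
2082: Thursday
2081: Wednesday
2080: Monday (leap)
2079: Sunday
2078: Saturday
2077: Friday
2076: Wednesday (leap)
2075: Tuesday
2074: Monday
2073: Sunday
2072: Friday (leap)
2071: Thursday
2070: Wednesday
2069: Tuesday
2068: Sunday (leap)
2068 begins on a Sunday and is a leap year.

2068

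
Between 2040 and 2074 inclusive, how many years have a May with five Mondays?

14

May has 31 days; it has five Mondays when Monday falls among the first (month-length − 28) days — i.e. when May 1 is one of Monday/Sunday/Saturday.
May 1 by year: 2040:Tue 2041:Wed 2042:Thu 2043:Fri 2044:Sun✓ 2045:Mon✓ 2046:Tue 2047:Wed 2048:Fri 2049:Sat✓ 2050:Sun✓ 2051:Mon✓ 2052:Wed 2053:Thu 2054:Fri …(5 more)… 2060:Sat✓ 2061:Sun✓ 2062:Mon✓ 2063:Tue 2064:Thu 2065:Fri 2066:Sat✓ 2067:Sun✓ 2068:Tue 2069:Wed 2070:Thu 2071:Fri 2072:Sun✓ 2073:Mon✓ 2074:Tue
Years with five Mondays: 2044, 2045, 2049, 2050, 2051, 2055, 2056, 2060, 2061, 2062, 2066, 2067, 2072, 2073 → 14.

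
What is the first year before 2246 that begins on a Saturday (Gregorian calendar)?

2242

Jan 1 advances by 2 weekdays after a leap year and by 1 after a common year.
2246: Jan 1 is Thursday.
2245: Wednesday
2244: Monday (leap)
2243: Sunday
2242: Saturday
2242 begins on a Saturday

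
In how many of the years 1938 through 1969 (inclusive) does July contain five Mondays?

14

July has 31 days; it has five Mondays when Monday falls among the first (month-length − 28) days — i.e. when July 1 is one of Monday/Sunday/Saturday.
July 1 by year: 1938:Fri 1939:Sat✓ 1940:Mon✓ 1941:Tue 1942:Wed 1943:Thu 1944:Sat✓ 1945:Sun✓ 1946:Mon✓ 1947:Tue 1948:Thu 1949:Fri 1950:Sat✓ 1951:Sun✓ 1952:Tue 1953:Wed 1954:Thu 1955:Fri 1956:Sun✓ 1957:Mon✓ 1958:Tue 1959:Wed 1960:Fri 1961:Sat✓ 1962:Sun✓ 1963:Mon✓ 1964:Wed 1965:Thu 1966:Fri 1967:Sat✓ 1968:Mon✓ 1969:Tue
Years with five Mondays: 1939, 1940, 1944, 1945, 1946, 1950, 1951, 1956, 1957, 1961, 1962, 1963, 1967, 1968 → 14.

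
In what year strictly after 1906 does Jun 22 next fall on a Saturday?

From one year to the next, a fixed date's weekday advances by 1, or by 2 when a Feb 29 lies between the two dates.
1906: June 22 is Friday.
1907: Saturday (+1)
Jun 22 falls on a Saturday in 1907.

1907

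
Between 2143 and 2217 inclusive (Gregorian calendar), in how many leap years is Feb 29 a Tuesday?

Leap years in 2143–2217: 18 of them.
Feb 29 weekday advances by 5 (mod 7) from one leap year to the next four years later (or differs when a century non-leap intervenes).
Leap-day weekdays: 2144:Sat 2148:Thu 2152:Tue✓ 2156:Sun 2160:Fri 2164:Wed 2168:Mon 2172:Sat 2176:Thu 2180:Tue✓ 2184:Sun 2188:Fri 2192:Wed 2196:Mon 2204:Wed 2208:Mon 2212:Sat 2216:Thu
Tuesday: 2152, 2180 → 2.

2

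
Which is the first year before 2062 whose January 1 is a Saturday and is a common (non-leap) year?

2061

Jan 1 advances by 2 weekdays after a leap year and by 1 after a common year.
2062: Jan 1 is Sunday.
2061: Saturday
2061 begins on a Saturday and is a common year.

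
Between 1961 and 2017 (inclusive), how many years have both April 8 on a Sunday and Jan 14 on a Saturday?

Check each year's weekday for April 8 and Jan 14:
  1961: Sat/Sat  1962: Sun/Sun  1963: Mon/Mon  1964: Wed/Tue  1965: Thu/Thu  1966: Fri/Fri  1967: Sat/Sat  1968: Mon/Sun  1969: Tue/Tue  1970: Wed/Wed  1971: Thu/Thu  1972: Sat/Fri  1973: Sun/Sun  1974: Mon/Mon  …(29 more)…  2004: Thu/Wed  2005: Fri/Fri  2006: Sat/Sat  2007: Sun/Sun  2008: Tue/Mon  2009: Wed/Wed  2010: Thu/Thu  2011: Fri/Fri  2012: Sun/Sat ✓  2013: Mon/Mon  2014: Tue/Tue  2015: Wed/Wed  2016: Fri/Thu  2017: Sat/Sat
Both conditions hold in: 1984, 2012 — 2.

2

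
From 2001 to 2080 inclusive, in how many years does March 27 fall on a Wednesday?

12

Track March 27's weekday year by year (advancing +1, or +2 across a Feb 29):
  2001: Tue  2002: Wed (+1) ✓  2003: Thu (+1)  2004: Sat (+2)  2005: Sun (+1)
  2006: Mon (+1)  2007: Tue (+1)  2008: Thu (+2)  2009: Fri (+1)  2010: Sat (+1)
  2011: Sun (+1)  2012: Tue (+2)  2013: Wed (+1) ✓  2014: Thu (+1)  … (52 more years) …
  2067: Sun (+1)  2068: Tue (+2)  2069: Wed (+1) ✓  2070: Thu (+1)  2071: Fri (+1)
  2072: Sun (+2)  2073: Mon (+1)  2074: Tue (+1)  2075: Wed (+1) ✓  2076: Fri (+2)
  2077: Sat (+1)  2078: Sun (+1)  2079: Mon (+1)  2080: Wed (+2) ✓
Wednesday years: 2002, 2013, 2019, 2024, 2030, 2041, 2047, 2052, 2058, 2069, 2075, 2080 — 12 in total.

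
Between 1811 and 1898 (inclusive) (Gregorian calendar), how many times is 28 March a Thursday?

Track 28 March's weekday year by year (advancing +1, or +2 across a Feb 29):
  1811: Thu ✓  1812: Sat (+2)  1813: Sun (+1)  1814: Mon (+1)  1815: Tue (+1)
  1816: Thu (+2) ✓  1817: Fri (+1)  1818: Sat (+1)  1819: Sun (+1)  1820: Tue (+2)
  1821: Wed (+1)  1822: Thu (+1) ✓  1823: Fri (+1)  1824: Sun (+2)  … (60 more years) …
  1885: Sat (+1)  1886: Sun (+1)  1887: Mon (+1)  1888: Wed (+2)  1889: Thu (+1) ✓
  1890: Fri (+1)  1891: Sat (+1)  1892: Mon (+2)  1893: Tue (+1)  1894: Wed (+1)
  1895: Thu (+1) ✓  1896: Sat (+2)  1897: Sun (+1)  1898: Mon (+1)
Thursday years: 1811, 1816, 1822, 1833, 1839, 1844, 1850, 1861, 1867, 1872, 1878, 1889, 1895 — 13 in total.

13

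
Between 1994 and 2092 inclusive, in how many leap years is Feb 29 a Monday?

Leap years in 1994–2092: 25 of them.
Feb 29 weekday advances by 5 (mod 7) from one leap year to the next four years later (or differs when a century non-leap intervenes).
Leap-day weekdays: 1996:Thu 2000:Tue 2004:Sun 2008:Fri 2012:Wed 2016:Mon✓ 2020:Sat 2024:Thu 2028:Tue 2032:Sun 2036:Fri 2040:Wed 2044:Mon✓ 2048:Sat 2052:Thu 2056:Tue 2060:Sun 2064:Fri 2068:Wed 2072:Mon✓ 2076:Sat 2080:Thu 2084:Tue 2088:Sun 2092:Fri
Monday: 2016, 2044, 2072 → 3.

3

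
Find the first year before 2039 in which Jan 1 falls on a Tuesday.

Jan 1 advances by 2 weekdays after a leap year and by 1 after a common year.
2039: Jan 1 is Saturday.
2038: Friday
2037: Thursday
2036: Tuesday (leap)
2036 begins on a Tuesday

2036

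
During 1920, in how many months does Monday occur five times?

A month of length L has five Mondays iff its first Monday is on day ≤ L−28 (so day 1–3 in a 31-day month, 1–2 in a 30-day month, day 1 in a leap February).
Checking each month of 1920: Jan starts Thu (31d); Feb starts Sun (29d); Mar starts Mon (31d) ✓; Apr starts Thu (30d); May starts Sat (31d) ✓; Jun starts Tue (30d); Jul starts Thu (31d); Aug starts Sun (31d) ✓; Sep starts Wed (30d); Oct starts Fri (31d); Nov starts Mon (30d) ✓; Dec starts Wed (31d).
Five-Monday months: March, May, August, November → 4.

4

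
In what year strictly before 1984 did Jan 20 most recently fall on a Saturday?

From one year to the next, a fixed date's weekday advances by 1, or by 2 when a Feb 29 lies between the two dates.
1984: January 20 is Friday.
1983: Thursday (−1)
1982: Wednesday (−1)
1981: Tuesday (−1)
1980: Sunday (−2)
1979: Saturday (−1)
Jan 20 falls on a Saturday in 1979.

1979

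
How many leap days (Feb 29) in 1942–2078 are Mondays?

Leap years in 1942–2078: 34 of them.
Feb 29 weekday advances by 5 (mod 7) from one leap year to the next four years later (or differs when a century non-leap intervenes).
Leap-day weekdays: 1944:Tue 1948:Sun 1952:Fri 1956:Wed 1960:Mon✓ 1964:Sat 1968:Thu 1972:Tue 1976:Sun 1980:Fri 1984:Wed 1988:Mon✓ 1992:Sat …(8 more)… 2028:Tue 2032:Sun 2036:Fri 2040:Wed 2044:Mon✓ 2048:Sat 2052:Thu 2056:Tue 2060:Sun 2064:Fri 2068:Wed 2072:Mon✓ 2076:Sat
Monday: 1960, 1988, 2016, 2044, 2072 → 5.

5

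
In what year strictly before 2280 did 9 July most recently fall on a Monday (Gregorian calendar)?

2277

From one year to the next, a fixed date's weekday advances by 1, or by 2 when a Feb 29 lies between the two dates.
2280: July 9 is Friday.
2279: Wednesday (−2)
2278: Tuesday (−1)
2277: Monday (−1)
9 July falls on a Monday in 2277.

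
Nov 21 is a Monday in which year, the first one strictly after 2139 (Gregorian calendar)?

2140

From one year to the next, a fixed date's weekday advances by 1, or by 2 when a Feb 29 lies between the two dates.
2139: November 21 is Saturday.
2140: Monday (+2)
Nov 21 falls on a Monday in 2140.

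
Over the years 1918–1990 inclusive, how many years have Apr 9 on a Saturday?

Track Apr 9's weekday year by year (advancing +1, or +2 across a Feb 29):
  1918: Tue  1919: Wed (+1)  1920: Fri (+2)  1921: Sat (+1) ✓  1922: Sun (+1)
  1923: Mon (+1)  1924: Wed (+2)  1925: Thu (+1)  1926: Fri (+1)  1927: Sat (+1) ✓
  1928: Mon (+2)  1929: Tue (+1)  1930: Wed (+1)  1931: Thu (+1)  … (45 more years) …
  1977: Sat (+1) ✓  1978: Sun (+1)  1979: Mon (+1)  1980: Wed (+2)  1981: Thu (+1)
  1982: Fri (+1)  1983: Sat (+1) ✓  1984: Mon (+2)  1985: Tue (+1)  1986: Wed (+1)
  1987: Thu (+1)  1988: Sat (+2) ✓  1989: Sun (+1)  1990: Mon (+1)
Saturday years: 1921, 1927, 1932, 1938, 1949, 1955, 1960, 1966, 1977, 1983, 1988 — 11 in total.

11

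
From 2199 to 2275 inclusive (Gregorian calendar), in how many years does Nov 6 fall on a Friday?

12

Track Nov 6's weekday year by year (advancing +1, or +2 across a Feb 29):
  2199: Wed  2200: Thu (+1)  2201: Fri (+1) ✓  2202: Sat (+1)  2203: Sun (+1)
  2204: Tue (+2)  2205: Wed (+1)  2206: Thu (+1)  2207: Fri (+1) ✓  2208: Sun (+2)
  2209: Mon (+1)  2210: Tue (+1)  2211: Wed (+1)  2212: Fri (+2) ✓  … (49 more years) …
  2262: Thu (+1)  2263: Fri (+1) ✓  2264: Sun (+2)  2265: Mon (+1)  2266: Tue (+1)
  2267: Wed (+1)  2268: Fri (+2) ✓  2269: Sat (+1)  2270: Sun (+1)  2271: Mon (+1)
  2272: Wed (+2)  2273: Thu (+1)  2274: Fri (+1) ✓  2275: Sat (+1)
Friday years: 2201, 2207, 2212, 2218, 2229, 2235, 2240, 2246, 2257, 2263, 2268, 2274 — 12 in total.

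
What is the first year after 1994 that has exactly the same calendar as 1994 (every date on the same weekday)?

Two years share a calendar iff Jan 1 falls on the same weekday and both are leap or both are common. 1994: Jan 1 is Saturday, common year.
1995: Jan 1 Sunday, common
1996: Jan 1 Monday, leap
1997: Jan 1 Wednesday, common
1998: Jan 1 Thursday, common
1999: Jan 1 Friday, common
2000: Jan 1 Saturday, leap
2001: Jan 1 Monday, common
2002: Jan 1 Tuesday, common
2003: Jan 1 Wednesday, common
2004: Jan 1 Thursday, leap
2005: Jan 1 Saturday, common
2005 matches on both conditions.

2005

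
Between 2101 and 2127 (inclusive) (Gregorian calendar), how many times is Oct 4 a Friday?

4

Track Oct 4's weekday year by year (advancing +1, or +2 across a Feb 29):
  2101: Tue  2102: Wed (+1)  2103: Thu (+1)  2104: Sat (+2)  2105: Sun (+1)
  2106: Mon (+1)  2107: Tue (+1)  2108: Thu (+2)  2109: Fri (+1) ✓  2110: Sat (+1)
  2111: Sun (+1)  2112: Tue (+2)  2113: Wed (+1)  2114: Thu (+1)  2115: Fri (+1) ✓
  2116: Sun (+2)  2117: Mon (+1)  2118: Tue (+1)  2119: Wed (+1)  2120: Fri (+2) ✓
  2121: Sat (+1)  2122: Sun (+1)  2123: Mon (+1)  2124: Wed (+2)  2125: Thu (+1)
  2126: Fri (+1) ✓  2127: Sat (+1)
Friday years: 2109, 2115, 2120, 2126 — 4 in total.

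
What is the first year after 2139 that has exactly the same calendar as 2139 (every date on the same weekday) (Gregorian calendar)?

Two years share a calendar iff Jan 1 falls on the same weekday and both are leap or both are common. 2139: Jan 1 is Thursday, common year.
2140: Jan 1 Friday, leap
2141: Jan 1 Sunday, common
2142: Jan 1 Monday, common
2143: Jan 1 Tuesday, common
2144: Jan 1 Wednesday, leap
2145: Jan 1 Friday, common
2146: Jan 1 Saturday, common
2147: Jan 1 Sunday, common
2148: Jan 1 Monday, leap
2149: Jan 1 Wednesday, common
2150: Jan 1 Thursday, common
2150 matches on both conditions.

2150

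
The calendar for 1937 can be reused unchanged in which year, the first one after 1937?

Two years share a calendar iff Jan 1 falls on the same weekday and both are leap or both are common. 1937: Jan 1 is Friday, common year.
1938: Jan 1 Saturday, common
1939: Jan 1 Sunday, common
1940: Jan 1 Monday, leap
1941: Jan 1 Wednesday, common
1942: Jan 1 Thursday, common
1943: Jan 1 Friday, common
1943 matches on both conditions.

1943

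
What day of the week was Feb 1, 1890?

Saturday

January 1, 1890 is a Wednesday.
February 1 is day 32 of the year, i.e. 31 days after Jan 1.
31 mod 7 = 3, so advance 3 weekdays from Wednesday: Saturday.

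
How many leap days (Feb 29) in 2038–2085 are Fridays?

Leap years in 2038–2085: 12 of them.
Feb 29 weekday advances by 5 (mod 7) from one leap year to the next four years later (or differs when a century non-leap intervenes).
Leap-day weekdays: 2040:Wed 2044:Mon 2048:Sat 2052:Thu 2056:Tue 2060:Sun 2064:Fri✓ 2068:Wed 2072:Mon 2076:Sat 2080:Thu 2084:Tue
Friday: 2064 → 1.

1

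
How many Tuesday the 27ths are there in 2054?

Check the 27th of each month of 2054: Jan 27: Tue, Feb 27: Fri, Mar 27: Fri, Apr 27: Mon, May 27: Wed, Jun 27: Sat, Jul 27: Mon, Aug 27: Thu, Sep 27: Sun, Oct 27: Tue, Nov 27: Fri, Dec 27: Sun.
Tuesday occurs in January, October — 2 months.

2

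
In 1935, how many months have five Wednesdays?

A month of length L has five Wednesdays iff its first Wednesday is on day ≤ L−28 (so day 1–3 in a 31-day month, 1–2 in a 30-day month, day 1 in a leap February).
Checking each month of 1935: Jan starts Tue (31d) ✓; Feb starts Fri (28d); Mar starts Fri (31d); Apr starts Mon (30d); May starts Wed (31d) ✓; Jun starts Sat (30d); Jul starts Mon (31d) ✓; Aug starts Thu (31d); Sep starts Sun (30d); Oct starts Tue (31d) ✓; Nov starts Fri (30d); Dec starts Sun (31d).
Five-Wednesday months: January, May, July, October → 4.

4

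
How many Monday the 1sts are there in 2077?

Check the 1st of each month of 2077: Jan 1: Fri, Feb 1: Mon, Mar 1: Mon, Apr 1: Thu, May 1: Sat, Jun 1: Tue, Jul 1: Thu, Aug 1: Sun, Sep 1: Wed, Oct 1: Fri, Nov 1: Mon, Dec 1: Wed.
Monday occurs in February, March, November — 3 months.

3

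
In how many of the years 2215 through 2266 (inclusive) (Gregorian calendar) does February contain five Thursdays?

February has 28 days (29 in leap years); it has five Thursdays when Thursday falls among the first (month-length − 28) days — i.e. when February 1 is Thursday in a leap year (never in a common year).
February 1 by year: 2215:Wed 2216:Thu✓ 2217:Sat 2218:Sun 2219:Mon 2220:Tue 2221:Thu 2222:Fri 2223:Sat 2224:Sun 2225:Tue 2226:Wed 2227:Thu 2228:Fri 2229:Sun …(22 more)… 2252:Sun 2253:Tue 2254:Wed 2255:Thu 2256:Fri 2257:Sun 2258:Mon 2259:Tue 2260:Wed 2261:Fri 2262:Sat 2263:Sun 2264:Mon 2265:Wed 2266:Thu
Years with five Thursdays: 2216, 2244 → 2.

2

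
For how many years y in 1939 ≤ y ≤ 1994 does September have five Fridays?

September has 30 days; it has five Fridays when Friday falls among the first (month-length − 28) days — i.e. when September 1 is one of Friday/Thursday.
September 1 by year: 1939:Fri✓ 1940:Sun 1941:Mon 1942:Tue 1943:Wed 1944:Fri✓ 1945:Sat 1946:Sun 1947:Mon 1948:Wed 1949:Thu✓ 1950:Fri✓ 1951:Sat 1952:Mon 1953:Tue …(26 more)… 1980:Mon 1981:Tue 1982:Wed 1983:Thu✓ 1984:Sat 1985:Sun 1986:Mon 1987:Tue 1988:Thu✓ 1989:Fri✓ 1990:Sat 1991:Sun 1992:Tue 1993:Wed 1994:Thu✓
Years with five Fridays: 1939, 1944, 1949, 1950, 1955, 1960, 1961, 1966, 1967, 1972, 1977, 1978, 1983, 1988, 1989, 1994 → 16.

16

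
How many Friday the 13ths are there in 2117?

Check the 13th of each month of 2117: Jan 13: Wed, Feb 13: Sat, Mar 13: Sat, Apr 13: Tue, May 13: Thu, Jun 13: Sun, Jul 13: Tue, Aug 13: Fri, Sep 13: Mon, Oct 13: Wed, Nov 13: Sat, Dec 13: Mon.
Friday occurs in August — 1 month.

1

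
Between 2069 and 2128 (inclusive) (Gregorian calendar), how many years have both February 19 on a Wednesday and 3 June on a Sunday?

0

Check each year's weekday for February 19 and 3 June:
  2069: Tue/Mon  2070: Wed/Tue  2071: Thu/Wed  2072: Fri/Fri  2073: Sun/Sat  2074: Mon/Sun  2075: Tue/Mon  2076: Wed/Wed  2077: Fri/Thu  2078: Sat/Fri  2079: Sun/Sat  2080: Mon/Mon  2081: Wed/Tue  2082: Thu/Wed  …(32 more)…  2115: Tue/Mon  2116: Wed/Wed  2117: Fri/Thu  2118: Sat/Fri  2119: Sun/Sat  2120: Mon/Mon  2121: Wed/Tue  2122: Thu/Wed  2123: Fri/Thu  2124: Sat/Sat  2125: Mon/Sun  2126: Tue/Mon  2127: Wed/Tue  2128: Thu/Thu
Both conditions hold in: no year — 0.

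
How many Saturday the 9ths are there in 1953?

Check the 9th of each month of 1953: Jan 9: Fri, Feb 9: Mon, Mar 9: Mon, Apr 9: Thu, May 9: Sat, Jun 9: Tue, Jul 9: Thu, Aug 9: Sun, Sep 9: Wed, Oct 9: Fri, Nov 9: Mon, Dec 9: Wed.
Saturday occurs in May — 1 month.

1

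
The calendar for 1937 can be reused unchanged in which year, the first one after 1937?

1943

Two years share a calendar iff Jan 1 falls on the same weekday and both are leap or both are common. 1937: Jan 1 is Friday, common year.
1938: Jan 1 Saturday, common
1939: Jan 1 Sunday, common
1940: Jan 1 Monday, leap
1941: Jan 1 Wednesday, common
1942: Jan 1 Thursday, common
1943: Jan 1 Friday, common
1943 matches on both conditions.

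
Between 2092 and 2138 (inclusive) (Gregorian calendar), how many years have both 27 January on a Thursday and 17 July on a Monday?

Check each year's weekday for 27 January and 17 July:
  2092: Sun/Thu  2093: Tue/Fri  2094: Wed/Sat  2095: Thu/Sun  2096: Fri/Tue  2097: Sun/Wed  2098: Mon/Thu  2099: Tue/Fri  2100: Wed/Sat  2101: Thu/Sun  2102: Fri/Mon  2103: Sat/Tue  2104: Sun/Thu  2105: Tue/Fri  …(19 more)…  2125: Sat/Tue  2126: Sun/Wed  2127: Mon/Thu  2128: Tue/Sat  2129: Thu/Sun  2130: Fri/Mon  2131: Sat/Tue  2132: Sun/Thu  2133: Tue/Fri  2134: Wed/Sat  2135: Thu/Sun  2136: Fri/Tue  2137: Sun/Wed  2138: Mon/Thu
Both conditions hold in: 2124 — 1.

1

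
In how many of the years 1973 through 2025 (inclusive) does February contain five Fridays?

2

February has 28 days (29 in leap years); it has five Fridays when Friday falls among the first (month-length − 28) days — i.e. when February 1 is Friday in a leap year (never in a common year).
February 1 by year: 1973:Thu 1974:Fri 1975:Sat 1976:Sun 1977:Tue 1978:Wed 1979:Thu 1980:Fri✓ 1981:Sun 1982:Mon 1983:Tue 1984:Wed 1985:Fri 1986:Sat 1987:Sun …(23 more)… 2011:Tue 2012:Wed 2013:Fri 2014:Sat 2015:Sun 2016:Mon 2017:Wed 2018:Thu 2019:Fri 2020:Sat 2021:Mon 2022:Tue 2023:Wed 2024:Thu 2025:Sat
Years with five Fridays: 1980, 2008 → 2.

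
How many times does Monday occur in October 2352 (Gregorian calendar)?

4

October 2352 has 31 days and begins on Wednesday.
The first Monday is October 6.
Mondays fall on 6, 13, 20, 27 — that's 4.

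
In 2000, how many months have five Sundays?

5

A month of length L has five Sundays iff its first Sunday is on day ≤ L−28 (so day 1–3 in a 31-day month, 1–2 in a 30-day month, day 1 in a leap February).
Checking each month of 2000: Jan starts Sat (31d) ✓; Feb starts Tue (29d); Mar starts Wed (31d); Apr starts Sat (30d) ✓; May starts Mon (31d); Jun starts Thu (30d); Jul starts Sat (31d) ✓; Aug starts Tue (31d); Sep starts Fri (30d); Oct starts Sun (31d) ✓; Nov starts Wed (30d); Dec starts Fri (31d) ✓.
Five-Sunday months: January, April, July, October, December → 5.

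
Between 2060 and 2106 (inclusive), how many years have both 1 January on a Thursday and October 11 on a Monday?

Check each year's weekday for 1 January and October 11:
  2060: Thu/Mon ✓  2061: Sat/Tue  2062: Sun/Wed  2063: Mon/Thu  2064: Tue/Sat  2065: Thu/Sun  2066: Fri/Mon  2067: Sat/Tue  2068: Sun/Thu  2069: Tue/Fri  2070: Wed/Sat  2071: Thu/Sun  2072: Fri/Tue  2073: Sun/Wed  …(19 more)…  2093: Thu/Sun  2094: Fri/Mon  2095: Sat/Tue  2096: Sun/Thu  2097: Tue/Fri  2098: Wed/Sat  2099: Thu/Sun  2100: Fri/Mon  2101: Sat/Tue  2102: Sun/Wed  2103: Mon/Thu  2104: Tue/Sat  2105: Thu/Sun  2106: Fri/Mon
Both conditions hold in: 2060, 2088 — 2.

2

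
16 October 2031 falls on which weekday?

January 1, 2031 is a Wednesday.
October 16 is day 289 of the year, i.e. 288 days after Jan 1.
288 mod 7 = 1, so advance 1 weekday from Wednesday: Thursday.

Thursday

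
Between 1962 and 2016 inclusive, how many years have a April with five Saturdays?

April has 30 days; it has five Saturdays when Saturday falls among the first (month-length − 28) days — i.e. when April 1 is one of Saturday/Friday.
April 1 by year: 1962:Sun 1963:Mon 1964:Wed 1965:Thu 1966:Fri✓ 1967:Sat✓ 1968:Mon 1969:Tue 1970:Wed 1971:Thu 1972:Sat✓ 1973:Sun 1974:Mon 1975:Tue 1976:Thu …(25 more)… 2002:Mon 2003:Tue 2004:Thu 2005:Fri✓ 2006:Sat✓ 2007:Sun 2008:Tue 2009:Wed 2010:Thu 2011:Fri✓ 2012:Sun 2013:Mon 2014:Tue 2015:Wed 2016:Fri✓
Years with five Saturdays: 1966, 1967, 1972, 1977, 1978, 1983, 1988, 1989, 1994, 1995, 2000, 2005, 2006, 2011, 2016 → 15.

15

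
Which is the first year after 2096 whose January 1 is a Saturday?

Jan 1 advances by 2 weekdays after a leap year and by 1 after a common year.
2096: Jan 1 is Sunday (leap).
2097: Tuesday
2098: Wednesday
2099: Thursday
2100: Friday
2101: Saturday
2101 begins on a Saturday

2101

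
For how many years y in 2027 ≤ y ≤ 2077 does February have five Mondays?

February has 28 days (29 in leap years); it has five Mondays when Monday falls among the first (month-length − 28) days — i.e. when February 1 is Monday in a leap year (never in a common year).
February 1 by year: 2027:Mon 2028:Tue 2029:Thu 2030:Fri 2031:Sat 2032:Sun 2033:Tue 2034:Wed 2035:Thu 2036:Fri 2037:Sun 2038:Mon 2039:Tue 2040:Wed 2041:Fri …(21 more)… 2063:Thu 2064:Fri 2065:Sun 2066:Mon 2067:Tue 2068:Wed 2069:Fri 2070:Sat 2071:Sun 2072:Mon✓ 2073:Wed 2074:Thu 2075:Fri 2076:Sat 2077:Mon
Years with five Mondays: 2044, 2072 → 2.

2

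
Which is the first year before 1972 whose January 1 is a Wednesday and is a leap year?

Jan 1 advances by 2 weekdays after a leap year and by 1 after a common year.
1972: Jan 1 is Saturday (leap).
1971: Friday
1970: Thursday
1969: Wednesday
1968: Monday (leap)
1967: Sunday
1966: Saturday
1965: Friday
1964: Wednesday (leap)
1964 begins on a Wednesday and is a leap year.

1964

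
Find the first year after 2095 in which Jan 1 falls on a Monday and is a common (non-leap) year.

2103

Jan 1 advances by 2 weekdays after a leap year and by 1 after a common year.
2095: Jan 1 is Saturday.
2096: Sunday (leap)
2097: Tuesday
2098: Wednesday
2099: Thursday
2100: Friday
2101: Saturday
2102: Sunday
2103: Monday
2103 begins on a Monday and is a common year.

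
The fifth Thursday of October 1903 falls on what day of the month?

October 1, 1903 is a Thursday, so the first Thursday is the 1st.
The fifth Thursday is 1 + 28 = 29.

29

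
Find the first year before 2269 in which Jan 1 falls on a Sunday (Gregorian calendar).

2265

Jan 1 advances by 2 weekdays after a leap year and by 1 after a common year.
2269: Jan 1 is Friday.
2268: Wednesday (leap)
2267: Tuesday
2266: Monday
2265: Sunday
2265 begins on a Sunday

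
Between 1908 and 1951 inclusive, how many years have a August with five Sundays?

19

August has 31 days; it has five Sundays when Sunday falls among the first (month-length − 28) days — i.e. when August 1 is one of Sunday/Saturday/Friday.
August 1 by year: 1908:Sat✓ 1909:Sun✓ 1910:Mon 1911:Tue 1912:Thu 1913:Fri✓ 1914:Sat✓ 1915:Sun✓ 1916:Tue 1917:Wed 1918:Thu 1919:Fri✓ 1920:Sun✓ 1921:Mon 1922:Tue …(14 more)… 1937:Sun✓ 1938:Mon 1939:Tue 1940:Thu 1941:Fri✓ 1942:Sat✓ 1943:Sun✓ 1944:Tue 1945:Wed 1946:Thu 1947:Fri✓ 1948:Sun✓ 1949:Mon 1950:Tue 1951:Wed
Years with five Sundays: 1908, 1909, 1913, 1914, 1915, 1919, 1920, 1924, 1925, 1926, 1930, 1931, 1936, 1937, 1941, 1942, 1943, 1947, 1948 → 19.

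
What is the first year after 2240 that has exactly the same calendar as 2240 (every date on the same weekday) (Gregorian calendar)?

Two years share a calendar iff Jan 1 falls on the same weekday and both are leap or both are common. 2240: Jan 1 is Wednesday, leap year.
2241: Jan 1 Friday, common
2242: Jan 1 Saturday, common
2243: Jan 1 Sunday, common
2244: Jan 1 Monday, leap
2245: Jan 1 Wednesday, common
2246: Jan 1 Thursday, common
2247: Jan 1 Friday, common
2248: Jan 1 Saturday, leap
2249: Jan 1 Monday, common
2250: Jan 1 Tuesday, common
2251: Jan 1 Wednesday, common
2252: Jan 1 Thursday, leap
2253: Jan 1 Saturday, common
2254: Jan 1 Sunday, common
2255: Jan 1 Monday, common
2256: Jan 1 Tuesday, leap
2257: Jan 1 Thursday, common
2258: Jan 1 Friday, common
2259: Jan 1 Saturday, common
2260: Jan 1 Sunday, leap
2261: Jan 1 Tuesday, common
2262: Jan 1 Wednesday, common
2263: Jan 1 Thursday, common
2264: Jan 1 Friday, leap
2265: Jan 1 Sunday, common
2266: Jan 1 Monday, common
2267: Jan 1 Tuesday, common
2268: Jan 1 Wednesday, leap
2268 matches on both conditions.

2268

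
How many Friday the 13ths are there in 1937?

1

Check the 13th of each month of 1937: Jan 13: Wed, Feb 13: Sat, Mar 13: Sat, Apr 13: Tue, May 13: Thu, Jun 13: Sun, Jul 13: Tue, Aug 13: Fri, Sep 13: Mon, Oct 13: Wed, Nov 13: Sat, Dec 13: Mon.
Friday occurs in August — 1 month.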